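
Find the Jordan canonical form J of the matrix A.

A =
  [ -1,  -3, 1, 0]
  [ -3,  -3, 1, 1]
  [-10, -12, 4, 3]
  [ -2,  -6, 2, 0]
J_2(0) ⊕ J_2(0)

The characteristic polynomial is
  det(x·I − A) = x^4

Eigenvalues and multiplicities (the geometric multiplicity of λ is n − rank(A − λI), which equals the number of Jordan blocks for λ):
  λ = 0: algebraic multiplicity = 4, geometric multiplicity = 2

Determining the block sizes for each eigenvalue:
  λ = 0: with am = 4 and gm = 2, the partition is not yet determined (e.g. several partitions of 4 into 2 parts exist). Let N = A − (0)·I. Computing rank(N^1) = 2, rank(N^2) = 0; the number of blocks of size ≥ j is rank(N^{j−1}) − rank(N^j), giving [2, 2]. So we have 2 block(s) of size 2 → block sizes [2, 2]

Assembling the blocks gives a Jordan form
J =
  [0, 1, 0, 0]
  [0, 0, 0, 0]
  [0, 0, 0, 1]
  [0, 0, 0, 0]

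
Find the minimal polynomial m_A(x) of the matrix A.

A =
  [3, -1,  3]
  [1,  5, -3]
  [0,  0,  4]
x^2 - 8*x + 16

The characteristic polynomial is χ_A(x) = (x - 4)^3, so the eigenvalues are known. The minimal polynomial is
  m_A(x) = Π_λ (x − λ)^{k_λ}
where k_λ is the size of the *largest* Jordan block for λ (equivalently, the smallest k with (A − λI)^k v = 0 for every generalised eigenvector v of λ).

  λ = 4: largest Jordan block has size 2, contributing (x − 4)^2

So m_A(x) = (x - 4)^2 = x^2 - 8*x + 16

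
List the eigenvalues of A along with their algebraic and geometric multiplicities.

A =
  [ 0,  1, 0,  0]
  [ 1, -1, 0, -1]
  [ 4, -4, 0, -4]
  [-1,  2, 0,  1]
λ = 0: alg = 4, geom = 2

Step 1 — factor the characteristic polynomial to read off the algebraic multiplicities:
  χ_A(x) = x^4

Step 2 — compute geometric multiplicities via the rank-nullity identity g(λ) = n − rank(A − λI):
  rank(A − (0)·I) = 2, so dim ker(A − (0)·I) = n − 2 = 2

Summary:
  λ = 0: algebraic multiplicity = 4, geometric multiplicity = 2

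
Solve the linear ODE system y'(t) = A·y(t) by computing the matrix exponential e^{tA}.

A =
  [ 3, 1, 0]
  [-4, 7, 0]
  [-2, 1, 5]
e^{tA} =
  [-2*t*exp(5*t) + exp(5*t), t*exp(5*t), 0]
  [-4*t*exp(5*t), 2*t*exp(5*t) + exp(5*t), 0]
  [-2*t*exp(5*t), t*exp(5*t), exp(5*t)]

Strategy: write A = P · J · P⁻¹ where J is a Jordan canonical form, so e^{tA} = P · e^{tJ} · P⁻¹, and e^{tJ} can be computed block-by-block.

A has Jordan form
J =
  [5, 1, 0]
  [0, 5, 0]
  [0, 0, 5]
(up to reordering of blocks).

Per-block formulas:
  For a 2×2 Jordan block J_2(5): exp(t · J_2(5)) = e^(5t)·(I + t·N), where N is the 2×2 nilpotent shift.
  For a 1×1 block at λ = 5: exp(t · [5]) = [e^(5t)].

After assembling e^{tJ} and conjugating by P, we get:

e^{tA} =
  [-2*t*exp(5*t) + exp(5*t), t*exp(5*t), 0]
  [-4*t*exp(5*t), 2*t*exp(5*t) + exp(5*t), 0]
  [-2*t*exp(5*t), t*exp(5*t), exp(5*t)]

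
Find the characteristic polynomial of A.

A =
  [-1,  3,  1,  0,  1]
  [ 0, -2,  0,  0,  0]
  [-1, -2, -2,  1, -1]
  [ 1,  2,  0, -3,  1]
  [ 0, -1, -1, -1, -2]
x^5 + 10*x^4 + 40*x^3 + 80*x^2 + 80*x + 32

Expanding det(x·I − A) (e.g. by cofactor expansion or by noting that A is similar to its Jordan form J, which has the same characteristic polynomial as A) gives
  χ_A(x) = x^5 + 10*x^4 + 40*x^3 + 80*x^2 + 80*x + 32
which factors as (x + 2)^5. The eigenvalues (with algebraic multiplicities) are λ = -2 with multiplicity 5.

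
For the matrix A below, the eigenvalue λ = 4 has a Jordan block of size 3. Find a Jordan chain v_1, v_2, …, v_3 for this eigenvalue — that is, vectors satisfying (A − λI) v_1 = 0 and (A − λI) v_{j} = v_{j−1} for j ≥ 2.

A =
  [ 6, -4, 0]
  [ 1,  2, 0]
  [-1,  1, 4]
A Jordan chain for λ = 4 of length 3:
v_1 = (0, 0, -1)ᵀ
v_2 = (2, 1, -1)ᵀ
v_3 = (1, 0, 0)ᵀ

Let N = A − (4)·I. We want v_3 with N^3 v_3 = 0 but N^2 v_3 ≠ 0; then v_{j-1} := N · v_j for j = 3, …, 2.

Pick v_3 = (1, 0, 0)ᵀ.
Then v_2 = N · v_3 = (2, 1, -1)ᵀ.
Then v_1 = N · v_2 = (0, 0, -1)ᵀ.

Sanity check: (A − (4)·I) v_1 = (0, 0, 0)ᵀ = 0. ✓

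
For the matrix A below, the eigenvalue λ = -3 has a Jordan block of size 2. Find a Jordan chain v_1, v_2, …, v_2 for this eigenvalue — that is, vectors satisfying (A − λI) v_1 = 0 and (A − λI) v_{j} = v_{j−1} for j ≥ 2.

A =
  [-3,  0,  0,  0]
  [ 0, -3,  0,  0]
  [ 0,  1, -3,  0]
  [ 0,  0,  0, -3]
A Jordan chain for λ = -3 of length 2:
v_1 = (0, 0, 1, 0)ᵀ
v_2 = (0, 1, 0, 0)ᵀ

Let N = A − (-3)·I. We want v_2 with N^2 v_2 = 0 but N^1 v_2 ≠ 0; then v_{j-1} := N · v_j for j = 2, …, 2.

Pick v_2 = (0, 1, 0, 0)ᵀ.
Then v_1 = N · v_2 = (0, 0, 1, 0)ᵀ.

Sanity check: (A − (-3)·I) v_1 = (0, 0, 0, 0)ᵀ = 0. ✓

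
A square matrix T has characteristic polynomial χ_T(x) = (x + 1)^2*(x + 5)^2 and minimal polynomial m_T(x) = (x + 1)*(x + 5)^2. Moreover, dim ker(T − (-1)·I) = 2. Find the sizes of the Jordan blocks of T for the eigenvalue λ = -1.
Block sizes for λ = -1: [1, 1]

Step 1 — from the characteristic polynomial, algebraic multiplicity of λ = -1 is 2. From dim ker(T − (-1)·I) = 2, there are exactly 2 Jordan blocks for λ = -1.
Step 2 — from the minimal polynomial, the factor (x + 1) tells us the largest block for λ = -1 has size 1.
Step 3 — with total size 2, 2 blocks, and largest block 1, the block sizes (in nonincreasing order) are [1, 1].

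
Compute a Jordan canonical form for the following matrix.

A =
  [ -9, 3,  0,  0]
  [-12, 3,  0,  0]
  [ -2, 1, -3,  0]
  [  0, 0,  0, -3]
J_2(-3) ⊕ J_1(-3) ⊕ J_1(-3)

The characteristic polynomial is
  det(x·I − A) = x^4 + 12*x^3 + 54*x^2 + 108*x + 81 = (x + 3)^4

Eigenvalues and multiplicities (the geometric multiplicity of λ is n − rank(A − λI), which equals the number of Jordan blocks for λ):
  λ = -3: algebraic multiplicity = 4, geometric multiplicity = 3

Determining the block sizes for each eigenvalue:
  λ = -3: 3 blocks summing to 4 forces exactly one block of size 2 and the rest size 1 → block sizes [2, 1, 1]

Assembling the blocks gives a Jordan form
J =
  [-3,  1,  0,  0]
  [ 0, -3,  0,  0]
  [ 0,  0, -3,  0]
  [ 0,  0,  0, -3]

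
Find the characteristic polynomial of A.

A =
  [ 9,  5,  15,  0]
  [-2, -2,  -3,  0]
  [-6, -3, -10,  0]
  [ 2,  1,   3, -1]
x^4 + 4*x^3 + 6*x^2 + 4*x + 1

Expanding det(x·I − A) (e.g. by cofactor expansion or by noting that A is similar to its Jordan form J, which has the same characteristic polynomial as A) gives
  χ_A(x) = x^4 + 4*x^3 + 6*x^2 + 4*x + 1
which factors as (x + 1)^4. The eigenvalues (with algebraic multiplicities) are λ = -1 with multiplicity 4.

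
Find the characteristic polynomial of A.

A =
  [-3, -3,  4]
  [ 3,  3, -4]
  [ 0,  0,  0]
x^3

Expanding det(x·I − A) (e.g. by cofactor expansion or by noting that A is similar to its Jordan form J, which has the same characteristic polynomial as A) gives
  χ_A(x) = x^3
which factors as x^3. The eigenvalues (with algebraic multiplicities) are λ = 0 with multiplicity 3.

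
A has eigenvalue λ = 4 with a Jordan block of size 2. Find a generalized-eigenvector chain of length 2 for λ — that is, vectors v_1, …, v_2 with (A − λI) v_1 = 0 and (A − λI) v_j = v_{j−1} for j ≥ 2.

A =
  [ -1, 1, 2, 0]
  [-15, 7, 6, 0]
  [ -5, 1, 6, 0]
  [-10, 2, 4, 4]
A Jordan chain for λ = 4 of length 2:
v_1 = (-5, -15, -5, -10)ᵀ
v_2 = (1, 0, 0, 0)ᵀ

Let N = A − (4)·I. We want v_2 with N^2 v_2 = 0 but N^1 v_2 ≠ 0; then v_{j-1} := N · v_j for j = 2, …, 2.

Pick v_2 = (1, 0, 0, 0)ᵀ.
Then v_1 = N · v_2 = (-5, -15, -5, -10)ᵀ.

Sanity check: (A − (4)·I) v_1 = (0, 0, 0, 0)ᵀ = 0. ✓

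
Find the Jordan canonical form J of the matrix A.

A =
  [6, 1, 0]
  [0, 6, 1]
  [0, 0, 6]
J_3(6)

The characteristic polynomial is
  det(x·I − A) = x^3 - 18*x^2 + 108*x - 216 = (x - 6)^3

Eigenvalues and multiplicities (the geometric multiplicity of λ is n − rank(A − λI), which equals the number of Jordan blocks for λ):
  λ = 6: algebraic multiplicity = 3, geometric multiplicity = 1

Determining the block sizes for each eigenvalue:
  λ = 6: one block (gm = 1), so the single block has size am = 3 → block sizes [3]

Assembling the blocks gives a Jordan form
J =
  [6, 1, 0]
  [0, 6, 1]
  [0, 0, 6]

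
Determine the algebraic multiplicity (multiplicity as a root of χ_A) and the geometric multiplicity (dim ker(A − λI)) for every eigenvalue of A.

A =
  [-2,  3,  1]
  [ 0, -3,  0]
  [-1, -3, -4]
λ = -3: alg = 3, geom = 2

Step 1 — factor the characteristic polynomial to read off the algebraic multiplicities:
  χ_A(x) = (x + 3)^3

Step 2 — compute geometric multiplicities via the rank-nullity identity g(λ) = n − rank(A − λI):
  rank(A − (-3)·I) = 1, so dim ker(A − (-3)·I) = n − 1 = 2

Summary:
  λ = -3: algebraic multiplicity = 3, geometric multiplicity = 2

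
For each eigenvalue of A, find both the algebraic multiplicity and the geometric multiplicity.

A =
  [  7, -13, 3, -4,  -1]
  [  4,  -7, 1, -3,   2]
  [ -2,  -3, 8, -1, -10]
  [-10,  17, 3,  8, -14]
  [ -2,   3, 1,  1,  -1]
λ = 3: alg = 5, geom = 2

Step 1 — factor the characteristic polynomial to read off the algebraic multiplicities:
  χ_A(x) = (x - 3)^5

Step 2 — compute geometric multiplicities via the rank-nullity identity g(λ) = n − rank(A − λI):
  rank(A − (3)·I) = 3, so dim ker(A − (3)·I) = n − 3 = 2

Summary:
  λ = 3: algebraic multiplicity = 5, geometric multiplicity = 2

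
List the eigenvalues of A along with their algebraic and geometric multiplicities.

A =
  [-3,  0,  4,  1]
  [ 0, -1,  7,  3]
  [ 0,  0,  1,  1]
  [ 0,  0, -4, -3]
λ = -3: alg = 1, geom = 1; λ = -1: alg = 3, geom = 1

Step 1 — factor the characteristic polynomial to read off the algebraic multiplicities:
  χ_A(x) = (x + 1)^3*(x + 3)

Step 2 — compute geometric multiplicities via the rank-nullity identity g(λ) = n − rank(A − λI):
  rank(A − (-3)·I) = 3, so dim ker(A − (-3)·I) = n − 3 = 1
  rank(A − (-1)·I) = 3, so dim ker(A − (-1)·I) = n − 3 = 1

Summary:
  λ = -3: algebraic multiplicity = 1, geometric multiplicity = 1
  λ = -1: algebraic multiplicity = 3, geometric multiplicity = 1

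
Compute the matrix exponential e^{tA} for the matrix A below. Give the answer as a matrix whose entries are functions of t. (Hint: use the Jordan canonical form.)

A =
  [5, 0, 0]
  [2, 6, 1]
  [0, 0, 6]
e^{tA} =
  [exp(5*t), 0, 0]
  [2*exp(6*t) - 2*exp(5*t), exp(6*t), t*exp(6*t)]
  [0, 0, exp(6*t)]

Strategy: write A = P · J · P⁻¹ where J is a Jordan canonical form, so e^{tA} = P · e^{tJ} · P⁻¹, and e^{tJ} can be computed block-by-block.

A has Jordan form
J =
  [5, 0, 0]
  [0, 6, 1]
  [0, 0, 6]
(up to reordering of blocks).

Per-block formulas:
  For a 1×1 block at λ = 5: exp(t · [5]) = [e^(5t)].
  For a 2×2 Jordan block J_2(6): exp(t · J_2(6)) = e^(6t)·(I + t·N), where N is the 2×2 nilpotent shift.

After assembling e^{tJ} and conjugating by P, we get:

e^{tA} =
  [exp(5*t), 0, 0]
  [2*exp(6*t) - 2*exp(5*t), exp(6*t), t*exp(6*t)]
  [0, 0, exp(6*t)]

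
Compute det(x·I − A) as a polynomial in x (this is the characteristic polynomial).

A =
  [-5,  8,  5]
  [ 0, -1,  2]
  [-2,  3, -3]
x^3 + 9*x^2 + 27*x + 27

Expanding det(x·I − A) (e.g. by cofactor expansion or by noting that A is similar to its Jordan form J, which has the same characteristic polynomial as A) gives
  χ_A(x) = x^3 + 9*x^2 + 27*x + 27
which factors as (x + 3)^3. The eigenvalues (with algebraic multiplicities) are λ = -3 with multiplicity 3.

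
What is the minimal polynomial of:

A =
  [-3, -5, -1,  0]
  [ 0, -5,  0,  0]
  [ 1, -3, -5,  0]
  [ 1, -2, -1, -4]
x^3 + 13*x^2 + 56*x + 80

The characteristic polynomial is χ_A(x) = (x + 4)^3*(x + 5), so the eigenvalues are known. The minimal polynomial is
  m_A(x) = Π_λ (x − λ)^{k_λ}
where k_λ is the size of the *largest* Jordan block for λ (equivalently, the smallest k with (A − λI)^k v = 0 for every generalised eigenvector v of λ).

  λ = -5: largest Jordan block has size 1, contributing (x + 5)
  λ = -4: largest Jordan block has size 2, contributing (x + 4)^2

So m_A(x) = (x + 4)^2*(x + 5) = x^3 + 13*x^2 + 56*x + 80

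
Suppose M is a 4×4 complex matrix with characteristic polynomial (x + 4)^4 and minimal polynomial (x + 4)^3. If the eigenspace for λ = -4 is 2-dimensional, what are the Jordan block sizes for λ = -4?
Block sizes for λ = -4: [3, 1]

Step 1 — from the characteristic polynomial, algebraic multiplicity of λ = -4 is 4. From dim ker(M − (-4)·I) = 2, there are exactly 2 Jordan blocks for λ = -4.
Step 2 — from the minimal polynomial, the factor (x + 4)^3 tells us the largest block for λ = -4 has size 3.
Step 3 — with total size 4, 2 blocks, and largest block 3, the block sizes (in nonincreasing order) are [3, 1].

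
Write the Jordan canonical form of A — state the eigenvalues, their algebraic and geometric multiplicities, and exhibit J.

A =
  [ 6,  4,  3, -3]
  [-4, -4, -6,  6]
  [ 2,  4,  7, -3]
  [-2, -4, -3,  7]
J_2(4) ⊕ J_1(4) ⊕ J_1(4)

The characteristic polynomial is
  det(x·I − A) = x^4 - 16*x^3 + 96*x^2 - 256*x + 256 = (x - 4)^4

Eigenvalues and multiplicities (the geometric multiplicity of λ is n − rank(A − λI), which equals the number of Jordan blocks for λ):
  λ = 4: algebraic multiplicity = 4, geometric multiplicity = 3

Determining the block sizes for each eigenvalue:
  λ = 4: 3 blocks summing to 4 forces exactly one block of size 2 and the rest size 1 → block sizes [2, 1, 1]

Assembling the blocks gives a Jordan form
J =
  [4, 1, 0, 0]
  [0, 4, 0, 0]
  [0, 0, 4, 0]
  [0, 0, 0, 4]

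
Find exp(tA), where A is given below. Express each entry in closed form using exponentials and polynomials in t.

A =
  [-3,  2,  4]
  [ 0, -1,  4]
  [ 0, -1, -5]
e^{tA} =
  [exp(-3*t), 2*t*exp(-3*t), 4*t*exp(-3*t)]
  [0, 2*t*exp(-3*t) + exp(-3*t), 4*t*exp(-3*t)]
  [0, -t*exp(-3*t), -2*t*exp(-3*t) + exp(-3*t)]

Strategy: write A = P · J · P⁻¹ where J is a Jordan canonical form, so e^{tA} = P · e^{tJ} · P⁻¹, and e^{tJ} can be computed block-by-block.

A has Jordan form
J =
  [-3,  1,  0]
  [ 0, -3,  0]
  [ 0,  0, -3]
(up to reordering of blocks).

Per-block formulas:
  For a 2×2 Jordan block J_2(-3): exp(t · J_2(-3)) = e^(-3t)·(I + t·N), where N is the 2×2 nilpotent shift.
  For a 1×1 block at λ = -3: exp(t · [-3]) = [e^(-3t)].

After assembling e^{tJ} and conjugating by P, we get:

e^{tA} =
  [exp(-3*t), 2*t*exp(-3*t), 4*t*exp(-3*t)]
  [0, 2*t*exp(-3*t) + exp(-3*t), 4*t*exp(-3*t)]
  [0, -t*exp(-3*t), -2*t*exp(-3*t) + exp(-3*t)]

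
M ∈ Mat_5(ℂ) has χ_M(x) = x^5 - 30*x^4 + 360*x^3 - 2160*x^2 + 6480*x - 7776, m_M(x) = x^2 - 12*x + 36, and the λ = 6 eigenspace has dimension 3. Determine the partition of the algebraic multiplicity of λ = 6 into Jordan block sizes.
Block sizes for λ = 6: [2, 2, 1]

Step 1 — from the characteristic polynomial, algebraic multiplicity of λ = 6 is 5. From dim ker(M − (6)·I) = 3, there are exactly 3 Jordan blocks for λ = 6.
Step 2 — from the minimal polynomial, the factor (x − 6)^2 tells us the largest block for λ = 6 has size 2.
Step 3 — with total size 5, 3 blocks, and largest block 2, the block sizes (in nonincreasing order) are [2, 2, 1].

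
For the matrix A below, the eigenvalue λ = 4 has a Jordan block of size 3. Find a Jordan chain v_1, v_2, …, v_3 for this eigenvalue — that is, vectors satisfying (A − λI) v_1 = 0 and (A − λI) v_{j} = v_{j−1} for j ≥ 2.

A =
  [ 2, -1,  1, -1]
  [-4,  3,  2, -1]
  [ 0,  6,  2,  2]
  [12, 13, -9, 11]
A Jordan chain for λ = 4 of length 3:
v_1 = (-4, -4, -8, 4)ᵀ
v_2 = (-3, -7, -6, 11)ᵀ
v_3 = (2, -1, 0, 0)ᵀ

Let N = A − (4)·I. We want v_3 with N^3 v_3 = 0 but N^2 v_3 ≠ 0; then v_{j-1} := N · v_j for j = 3, …, 2.

Pick v_3 = (2, -1, 0, 0)ᵀ.
Then v_2 = N · v_3 = (-3, -7, -6, 11)ᵀ.
Then v_1 = N · v_2 = (-4, -4, -8, 4)ᵀ.

Sanity check: (A − (4)·I) v_1 = (0, 0, 0, 0)ᵀ = 0. ✓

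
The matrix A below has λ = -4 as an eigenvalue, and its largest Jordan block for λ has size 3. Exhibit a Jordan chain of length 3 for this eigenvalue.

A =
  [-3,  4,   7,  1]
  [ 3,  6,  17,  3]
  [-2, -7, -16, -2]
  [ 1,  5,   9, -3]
A Jordan chain for λ = -4 of length 3:
v_1 = (0, 2, -1, -1)ᵀ
v_2 = (1, 3, -2, 1)ᵀ
v_3 = (1, 0, 0, 0)ᵀ

Let N = A − (-4)·I. We want v_3 with N^3 v_3 = 0 but N^2 v_3 ≠ 0; then v_{j-1} := N · v_j for j = 3, …, 2.

Pick v_3 = (1, 0, 0, 0)ᵀ.
Then v_2 = N · v_3 = (1, 3, -2, 1)ᵀ.
Then v_1 = N · v_2 = (0, 2, -1, -1)ᵀ.

Sanity check: (A − (-4)·I) v_1 = (0, 0, 0, 0)ᵀ = 0. ✓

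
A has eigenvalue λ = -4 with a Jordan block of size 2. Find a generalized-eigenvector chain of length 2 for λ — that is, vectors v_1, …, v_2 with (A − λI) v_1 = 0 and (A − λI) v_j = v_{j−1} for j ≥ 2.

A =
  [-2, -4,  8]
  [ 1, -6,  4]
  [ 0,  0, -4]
A Jordan chain for λ = -4 of length 2:
v_1 = (2, 1, 0)ᵀ
v_2 = (1, 0, 0)ᵀ

Let N = A − (-4)·I. We want v_2 with N^2 v_2 = 0 but N^1 v_2 ≠ 0; then v_{j-1} := N · v_j for j = 2, …, 2.

Pick v_2 = (1, 0, 0)ᵀ.
Then v_1 = N · v_2 = (2, 1, 0)ᵀ.

Sanity check: (A − (-4)·I) v_1 = (0, 0, 0)ᵀ = 0. ✓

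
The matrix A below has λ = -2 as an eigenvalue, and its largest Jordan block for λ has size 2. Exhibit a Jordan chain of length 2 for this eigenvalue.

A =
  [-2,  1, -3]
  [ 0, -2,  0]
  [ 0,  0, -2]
A Jordan chain for λ = -2 of length 2:
v_1 = (1, 0, 0)ᵀ
v_2 = (0, 1, 0)ᵀ

Let N = A − (-2)·I. We want v_2 with N^2 v_2 = 0 but N^1 v_2 ≠ 0; then v_{j-1} := N · v_j for j = 2, …, 2.

Pick v_2 = (0, 1, 0)ᵀ.
Then v_1 = N · v_2 = (1, 0, 0)ᵀ.

Sanity check: (A − (-2)·I) v_1 = (0, 0, 0)ᵀ = 0. ✓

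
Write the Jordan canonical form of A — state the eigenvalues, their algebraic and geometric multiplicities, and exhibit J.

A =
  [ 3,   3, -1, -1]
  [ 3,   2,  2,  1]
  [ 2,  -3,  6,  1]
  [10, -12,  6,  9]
J_3(5) ⊕ J_1(5)

The characteristic polynomial is
  det(x·I − A) = x^4 - 20*x^3 + 150*x^2 - 500*x + 625 = (x - 5)^4

Eigenvalues and multiplicities (the geometric multiplicity of λ is n − rank(A − λI), which equals the number of Jordan blocks for λ):
  λ = 5: algebraic multiplicity = 4, geometric multiplicity = 2

Determining the block sizes for each eigenvalue:
  λ = 5: with am = 4 and gm = 2, the partition is not yet determined (e.g. several partitions of 4 into 2 parts exist). Let N = A − (5)·I. Computing rank(N^1) = 2, rank(N^2) = 1, rank(N^3) = 0; the number of blocks of size ≥ j is rank(N^{j−1}) − rank(N^j), giving [2, 1, 1]. So we have 1 block(s) of size 3, 1 block(s) of size 1 → block sizes [3, 1]

Assembling the blocks gives a Jordan form
J =
  [5, 1, 0, 0]
  [0, 5, 1, 0]
  [0, 0, 5, 0]
  [0, 0, 0, 5]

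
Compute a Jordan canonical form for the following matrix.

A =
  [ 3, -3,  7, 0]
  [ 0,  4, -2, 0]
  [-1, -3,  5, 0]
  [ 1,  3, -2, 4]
J_3(4) ⊕ J_1(4)

The characteristic polynomial is
  det(x·I − A) = x^4 - 16*x^3 + 96*x^2 - 256*x + 256 = (x - 4)^4

Eigenvalues and multiplicities (the geometric multiplicity of λ is n − rank(A − λI), which equals the number of Jordan blocks for λ):
  λ = 4: algebraic multiplicity = 4, geometric multiplicity = 2

Determining the block sizes for each eigenvalue:
  λ = 4: with am = 4 and gm = 2, the partition is not yet determined (e.g. several partitions of 4 into 2 parts exist). Let N = A − (4)·I. Computing rank(N^1) = 2, rank(N^2) = 1, rank(N^3) = 0; the number of blocks of size ≥ j is rank(N^{j−1}) − rank(N^j), giving [2, 1, 1]. So we have 1 block(s) of size 3, 1 block(s) of size 1 → block sizes [3, 1]

Assembling the blocks gives a Jordan form
J =
  [4, 1, 0, 0]
  [0, 4, 1, 0]
  [0, 0, 4, 0]
  [0, 0, 0, 4]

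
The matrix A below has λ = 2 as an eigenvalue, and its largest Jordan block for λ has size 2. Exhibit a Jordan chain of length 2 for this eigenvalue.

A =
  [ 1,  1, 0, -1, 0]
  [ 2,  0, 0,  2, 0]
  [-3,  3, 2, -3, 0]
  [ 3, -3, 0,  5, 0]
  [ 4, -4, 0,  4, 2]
A Jordan chain for λ = 2 of length 2:
v_1 = (-1, 2, -3, 3, 4)ᵀ
v_2 = (1, 0, 0, 0, 0)ᵀ

Let N = A − (2)·I. We want v_2 with N^2 v_2 = 0 but N^1 v_2 ≠ 0; then v_{j-1} := N · v_j for j = 2, …, 2.

Pick v_2 = (1, 0, 0, 0, 0)ᵀ.
Then v_1 = N · v_2 = (-1, 2, -3, 3, 4)ᵀ.

Sanity check: (A − (2)·I) v_1 = (0, 0, 0, 0, 0)ᵀ = 0. ✓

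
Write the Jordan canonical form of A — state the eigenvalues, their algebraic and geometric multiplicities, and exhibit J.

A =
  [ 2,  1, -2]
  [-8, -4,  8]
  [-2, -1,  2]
J_2(0) ⊕ J_1(0)

The characteristic polynomial is
  det(x·I − A) = x^3

Eigenvalues and multiplicities (the geometric multiplicity of λ is n − rank(A − λI), which equals the number of Jordan blocks for λ):
  λ = 0: algebraic multiplicity = 3, geometric multiplicity = 2

Determining the block sizes for each eigenvalue:
  λ = 0: 2 blocks summing to 3 forces exactly one block of size 2 and the rest size 1 → block sizes [2, 1]

Assembling the blocks gives a Jordan form
J =
  [0, 1, 0]
  [0, 0, 0]
  [0, 0, 0]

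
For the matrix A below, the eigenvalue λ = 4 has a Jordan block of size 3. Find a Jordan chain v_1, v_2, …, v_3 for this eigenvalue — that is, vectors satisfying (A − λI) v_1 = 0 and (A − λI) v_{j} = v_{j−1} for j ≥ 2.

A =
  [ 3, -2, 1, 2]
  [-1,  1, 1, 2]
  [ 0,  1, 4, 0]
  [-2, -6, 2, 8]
A Jordan chain for λ = 4 of length 3:
v_1 = (-1, 0, -1, 0)ᵀ
v_2 = (-1, -1, 0, -2)ᵀ
v_3 = (1, 0, 0, 0)ᵀ

Let N = A − (4)·I. We want v_3 with N^3 v_3 = 0 but N^2 v_3 ≠ 0; then v_{j-1} := N · v_j for j = 3, …, 2.

Pick v_3 = (1, 0, 0, 0)ᵀ.
Then v_2 = N · v_3 = (-1, -1, 0, -2)ᵀ.
Then v_1 = N · v_2 = (-1, 0, -1, 0)ᵀ.

Sanity check: (A − (4)·I) v_1 = (0, 0, 0, 0)ᵀ = 0. ✓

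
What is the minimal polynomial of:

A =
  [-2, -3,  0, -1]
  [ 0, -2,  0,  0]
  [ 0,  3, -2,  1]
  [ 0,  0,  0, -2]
x^2 + 4*x + 4

The characteristic polynomial is χ_A(x) = (x + 2)^4, so the eigenvalues are known. The minimal polynomial is
  m_A(x) = Π_λ (x − λ)^{k_λ}
where k_λ is the size of the *largest* Jordan block for λ (equivalently, the smallest k with (A − λI)^k v = 0 for every generalised eigenvector v of λ).

  λ = -2: largest Jordan block has size 2, contributing (x + 2)^2

So m_A(x) = (x + 2)^2 = x^2 + 4*x + 4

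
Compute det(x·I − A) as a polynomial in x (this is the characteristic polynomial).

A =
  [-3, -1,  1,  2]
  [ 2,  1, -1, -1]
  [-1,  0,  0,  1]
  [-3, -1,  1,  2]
x^4

Expanding det(x·I − A) (e.g. by cofactor expansion or by noting that A is similar to its Jordan form J, which has the same characteristic polynomial as A) gives
  χ_A(x) = x^4
which factors as x^4. The eigenvalues (with algebraic multiplicities) are λ = 0 with multiplicity 4.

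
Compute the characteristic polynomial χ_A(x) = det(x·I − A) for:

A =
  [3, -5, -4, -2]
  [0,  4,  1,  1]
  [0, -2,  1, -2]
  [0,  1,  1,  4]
x^4 - 12*x^3 + 54*x^2 - 108*x + 81

Expanding det(x·I − A) (e.g. by cofactor expansion or by noting that A is similar to its Jordan form J, which has the same characteristic polynomial as A) gives
  χ_A(x) = x^4 - 12*x^3 + 54*x^2 - 108*x + 81
which factors as (x - 3)^4. The eigenvalues (with algebraic multiplicities) are λ = 3 with multiplicity 4.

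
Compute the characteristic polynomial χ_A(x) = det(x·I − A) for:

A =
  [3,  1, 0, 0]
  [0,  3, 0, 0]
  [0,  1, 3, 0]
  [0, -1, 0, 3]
x^4 - 12*x^3 + 54*x^2 - 108*x + 81

Expanding det(x·I − A) (e.g. by cofactor expansion or by noting that A is similar to its Jordan form J, which has the same characteristic polynomial as A) gives
  χ_A(x) = x^4 - 12*x^3 + 54*x^2 - 108*x + 81
which factors as (x - 3)^4. The eigenvalues (with algebraic multiplicities) are λ = 3 with multiplicity 4.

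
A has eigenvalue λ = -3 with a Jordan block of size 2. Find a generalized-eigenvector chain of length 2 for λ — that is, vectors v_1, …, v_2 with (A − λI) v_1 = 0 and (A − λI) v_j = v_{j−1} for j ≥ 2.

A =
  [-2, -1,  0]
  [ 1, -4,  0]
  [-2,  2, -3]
A Jordan chain for λ = -3 of length 2:
v_1 = (1, 1, -2)ᵀ
v_2 = (1, 0, 0)ᵀ

Let N = A − (-3)·I. We want v_2 with N^2 v_2 = 0 but N^1 v_2 ≠ 0; then v_{j-1} := N · v_j for j = 2, …, 2.

Pick v_2 = (1, 0, 0)ᵀ.
Then v_1 = N · v_2 = (1, 1, -2)ᵀ.

Sanity check: (A − (-3)·I) v_1 = (0, 0, 0)ᵀ = 0. ✓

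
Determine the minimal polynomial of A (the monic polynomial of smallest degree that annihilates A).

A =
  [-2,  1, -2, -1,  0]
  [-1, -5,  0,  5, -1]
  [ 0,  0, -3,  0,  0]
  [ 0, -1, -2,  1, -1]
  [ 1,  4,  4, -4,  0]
x^4 + 6*x^3 + 9*x^2

The characteristic polynomial is χ_A(x) = x^2*(x + 3)^3, so the eigenvalues are known. The minimal polynomial is
  m_A(x) = Π_λ (x − λ)^{k_λ}
where k_λ is the size of the *largest* Jordan block for λ (equivalently, the smallest k with (A − λI)^k v = 0 for every generalised eigenvector v of λ).

  λ = -3: largest Jordan block has size 2, contributing (x + 3)^2
  λ = 0: largest Jordan block has size 2, contributing (x − 0)^2

So m_A(x) = x^2*(x + 3)^2 = x^4 + 6*x^3 + 9*x^2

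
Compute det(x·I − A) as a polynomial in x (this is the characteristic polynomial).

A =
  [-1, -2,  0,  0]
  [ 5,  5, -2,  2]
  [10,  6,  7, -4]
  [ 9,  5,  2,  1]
x^4 - 12*x^3 + 54*x^2 - 108*x + 81

Expanding det(x·I − A) (e.g. by cofactor expansion or by noting that A is similar to its Jordan form J, which has the same characteristic polynomial as A) gives
  χ_A(x) = x^4 - 12*x^3 + 54*x^2 - 108*x + 81
which factors as (x - 3)^4. The eigenvalues (with algebraic multiplicities) are λ = 3 with multiplicity 4.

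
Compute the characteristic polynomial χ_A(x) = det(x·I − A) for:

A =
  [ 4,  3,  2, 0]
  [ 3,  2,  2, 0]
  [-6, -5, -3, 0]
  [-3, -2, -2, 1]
x^4 - 4*x^3 + 6*x^2 - 4*x + 1

Expanding det(x·I − A) (e.g. by cofactor expansion or by noting that A is similar to its Jordan form J, which has the same characteristic polynomial as A) gives
  χ_A(x) = x^4 - 4*x^3 + 6*x^2 - 4*x + 1
which factors as (x - 1)^4. The eigenvalues (with algebraic multiplicities) are λ = 1 with multiplicity 4.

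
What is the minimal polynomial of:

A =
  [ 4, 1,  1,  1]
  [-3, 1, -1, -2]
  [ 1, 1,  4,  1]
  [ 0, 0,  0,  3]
x^3 - 9*x^2 + 27*x - 27

The characteristic polynomial is χ_A(x) = (x - 3)^4, so the eigenvalues are known. The minimal polynomial is
  m_A(x) = Π_λ (x − λ)^{k_λ}
where k_λ is the size of the *largest* Jordan block for λ (equivalently, the smallest k with (A − λI)^k v = 0 for every generalised eigenvector v of λ).

  λ = 3: largest Jordan block has size 3, contributing (x − 3)^3

So m_A(x) = (x - 3)^3 = x^3 - 9*x^2 + 27*x - 27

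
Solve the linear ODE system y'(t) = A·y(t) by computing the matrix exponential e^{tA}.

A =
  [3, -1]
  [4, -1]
e^{tA} =
  [2*t*exp(t) + exp(t), -t*exp(t)]
  [4*t*exp(t), -2*t*exp(t) + exp(t)]

Strategy: write A = P · J · P⁻¹ where J is a Jordan canonical form, so e^{tA} = P · e^{tJ} · P⁻¹, and e^{tJ} can be computed block-by-block.

A has Jordan form
J =
  [1, 1]
  [0, 1]
(up to reordering of blocks).

Per-block formulas:
  For a 2×2 Jordan block J_2(1): exp(t · J_2(1)) = e^(1t)·(I + t·N), where N is the 2×2 nilpotent shift.

After assembling e^{tJ} and conjugating by P, we get:

e^{tA} =
  [2*t*exp(t) + exp(t), -t*exp(t)]
  [4*t*exp(t), -2*t*exp(t) + exp(t)]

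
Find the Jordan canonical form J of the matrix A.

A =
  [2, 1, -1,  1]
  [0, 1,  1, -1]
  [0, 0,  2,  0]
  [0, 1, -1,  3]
J_2(2) ⊕ J_1(2) ⊕ J_1(2)

The characteristic polynomial is
  det(x·I − A) = x^4 - 8*x^3 + 24*x^2 - 32*x + 16 = (x - 2)^4

Eigenvalues and multiplicities (the geometric multiplicity of λ is n − rank(A − λI), which equals the number of Jordan blocks for λ):
  λ = 2: algebraic multiplicity = 4, geometric multiplicity = 3

Determining the block sizes for each eigenvalue:
  λ = 2: 3 blocks summing to 4 forces exactly one block of size 2 and the rest size 1 → block sizes [2, 1, 1]

Assembling the blocks gives a Jordan form
J =
  [2, 1, 0, 0]
  [0, 2, 0, 0]
  [0, 0, 2, 0]
  [0, 0, 0, 2]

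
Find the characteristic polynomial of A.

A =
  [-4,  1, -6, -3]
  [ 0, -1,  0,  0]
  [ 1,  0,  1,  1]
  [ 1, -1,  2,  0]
x^4 + 4*x^3 + 6*x^2 + 4*x + 1

Expanding det(x·I − A) (e.g. by cofactor expansion or by noting that A is similar to its Jordan form J, which has the same characteristic polynomial as A) gives
  χ_A(x) = x^4 + 4*x^3 + 6*x^2 + 4*x + 1
which factors as (x + 1)^4. The eigenvalues (with algebraic multiplicities) are λ = -1 with multiplicity 4.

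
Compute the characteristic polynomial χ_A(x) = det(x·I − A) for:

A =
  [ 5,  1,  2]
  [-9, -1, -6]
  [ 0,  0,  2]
x^3 - 6*x^2 + 12*x - 8

Expanding det(x·I − A) (e.g. by cofactor expansion or by noting that A is similar to its Jordan form J, which has the same characteristic polynomial as A) gives
  χ_A(x) = x^3 - 6*x^2 + 12*x - 8
which factors as (x - 2)^3. The eigenvalues (with algebraic multiplicities) are λ = 2 with multiplicity 3.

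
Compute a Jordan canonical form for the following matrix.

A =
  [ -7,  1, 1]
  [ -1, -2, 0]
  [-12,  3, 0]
J_3(-3)

The characteristic polynomial is
  det(x·I − A) = x^3 + 9*x^2 + 27*x + 27 = (x + 3)^3

Eigenvalues and multiplicities (the geometric multiplicity of λ is n − rank(A − λI), which equals the number of Jordan blocks for λ):
  λ = -3: algebraic multiplicity = 3, geometric multiplicity = 1

Determining the block sizes for each eigenvalue:
  λ = -3: one block (gm = 1), so the single block has size am = 3 → block sizes [3]

Assembling the blocks gives a Jordan form
J =
  [-3,  1,  0]
  [ 0, -3,  1]
  [ 0,  0, -3]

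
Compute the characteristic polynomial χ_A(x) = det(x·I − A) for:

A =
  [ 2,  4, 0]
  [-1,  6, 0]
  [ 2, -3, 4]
x^3 - 12*x^2 + 48*x - 64

Expanding det(x·I − A) (e.g. by cofactor expansion or by noting that A is similar to its Jordan form J, which has the same characteristic polynomial as A) gives
  χ_A(x) = x^3 - 12*x^2 + 48*x - 64
which factors as (x - 4)^3. The eigenvalues (with algebraic multiplicities) are λ = 4 with multiplicity 3.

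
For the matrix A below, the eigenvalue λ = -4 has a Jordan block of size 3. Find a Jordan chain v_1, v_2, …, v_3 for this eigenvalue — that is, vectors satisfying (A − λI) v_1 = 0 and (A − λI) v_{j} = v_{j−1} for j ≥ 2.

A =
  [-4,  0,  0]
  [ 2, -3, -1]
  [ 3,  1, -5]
A Jordan chain for λ = -4 of length 3:
v_1 = (0, -1, -1)ᵀ
v_2 = (0, 2, 3)ᵀ
v_3 = (1, 0, 0)ᵀ

Let N = A − (-4)·I. We want v_3 with N^3 v_3 = 0 but N^2 v_3 ≠ 0; then v_{j-1} := N · v_j for j = 3, …, 2.

Pick v_3 = (1, 0, 0)ᵀ.
Then v_2 = N · v_3 = (0, 2, 3)ᵀ.
Then v_1 = N · v_2 = (0, -1, -1)ᵀ.

Sanity check: (A − (-4)·I) v_1 = (0, 0, 0)ᵀ = 0. ✓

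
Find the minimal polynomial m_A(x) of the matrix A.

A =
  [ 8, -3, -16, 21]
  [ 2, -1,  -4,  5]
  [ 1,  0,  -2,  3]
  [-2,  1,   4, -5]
x^2

The characteristic polynomial is χ_A(x) = x^4, so the eigenvalues are known. The minimal polynomial is
  m_A(x) = Π_λ (x − λ)^{k_λ}
where k_λ is the size of the *largest* Jordan block for λ (equivalently, the smallest k with (A − λI)^k v = 0 for every generalised eigenvector v of λ).

  λ = 0: largest Jordan block has size 2, contributing (x − 0)^2

So m_A(x) = x^2 = x^2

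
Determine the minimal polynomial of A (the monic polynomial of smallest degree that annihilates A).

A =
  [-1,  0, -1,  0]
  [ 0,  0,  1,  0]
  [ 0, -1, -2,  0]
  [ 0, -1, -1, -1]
x^3 + 3*x^2 + 3*x + 1

The characteristic polynomial is χ_A(x) = (x + 1)^4, so the eigenvalues are known. The minimal polynomial is
  m_A(x) = Π_λ (x − λ)^{k_λ}
where k_λ is the size of the *largest* Jordan block for λ (equivalently, the smallest k with (A − λI)^k v = 0 for every generalised eigenvector v of λ).

  λ = -1: largest Jordan block has size 3, contributing (x + 1)^3

So m_A(x) = (x + 1)^3 = x^3 + 3*x^2 + 3*x + 1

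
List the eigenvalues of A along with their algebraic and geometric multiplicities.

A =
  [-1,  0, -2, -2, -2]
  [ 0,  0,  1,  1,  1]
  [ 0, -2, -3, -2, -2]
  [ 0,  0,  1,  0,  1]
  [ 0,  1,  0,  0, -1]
λ = -1: alg = 5, geom = 3

Step 1 — factor the characteristic polynomial to read off the algebraic multiplicities:
  χ_A(x) = (x + 1)^5

Step 2 — compute geometric multiplicities via the rank-nullity identity g(λ) = n − rank(A − λI):
  rank(A − (-1)·I) = 2, so dim ker(A − (-1)·I) = n − 2 = 3

Summary:
  λ = -1: algebraic multiplicity = 5, geometric multiplicity = 3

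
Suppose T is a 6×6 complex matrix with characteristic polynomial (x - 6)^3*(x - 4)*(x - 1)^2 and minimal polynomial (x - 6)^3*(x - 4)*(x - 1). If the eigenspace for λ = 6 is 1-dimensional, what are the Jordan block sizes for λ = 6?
Block sizes for λ = 6: [3]

Step 1 — from the characteristic polynomial, algebraic multiplicity of λ = 6 is 3. From dim ker(T − (6)·I) = 1, there are exactly 1 Jordan blocks for λ = 6.
Step 2 — from the minimal polynomial, the factor (x − 6)^3 tells us the largest block for λ = 6 has size 3.
Step 3 — with total size 3, 1 blocks, and largest block 3, the block sizes (in nonincreasing order) are [3].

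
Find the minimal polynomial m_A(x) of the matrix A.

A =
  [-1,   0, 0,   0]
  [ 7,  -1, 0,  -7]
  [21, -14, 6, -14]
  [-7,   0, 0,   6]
x^2 - 5*x - 6

The characteristic polynomial is χ_A(x) = (x - 6)^2*(x + 1)^2, so the eigenvalues are known. The minimal polynomial is
  m_A(x) = Π_λ (x − λ)^{k_λ}
where k_λ is the size of the *largest* Jordan block for λ (equivalently, the smallest k with (A − λI)^k v = 0 for every generalised eigenvector v of λ).

  λ = -1: largest Jordan block has size 1, contributing (x + 1)
  λ = 6: largest Jordan block has size 1, contributing (x − 6)

So m_A(x) = (x - 6)*(x + 1) = x^2 - 5*x - 6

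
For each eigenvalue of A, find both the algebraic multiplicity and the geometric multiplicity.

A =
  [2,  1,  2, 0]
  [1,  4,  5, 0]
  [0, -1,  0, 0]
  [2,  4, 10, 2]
λ = 2: alg = 4, geom = 2

Step 1 — factor the characteristic polynomial to read off the algebraic multiplicities:
  χ_A(x) = (x - 2)^4

Step 2 — compute geometric multiplicities via the rank-nullity identity g(λ) = n − rank(A − λI):
  rank(A − (2)·I) = 2, so dim ker(A − (2)·I) = n − 2 = 2

Summary:
  λ = 2: algebraic multiplicity = 4, geometric multiplicity = 2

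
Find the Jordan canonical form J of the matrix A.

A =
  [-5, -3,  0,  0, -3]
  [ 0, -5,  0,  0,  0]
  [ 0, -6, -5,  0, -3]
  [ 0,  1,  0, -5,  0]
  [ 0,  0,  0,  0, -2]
J_2(-5) ⊕ J_1(-5) ⊕ J_1(-5) ⊕ J_1(-2)

The characteristic polynomial is
  det(x·I − A) = x^5 + 22*x^4 + 190*x^3 + 800*x^2 + 1625*x + 1250 = (x + 2)*(x + 5)^4

Eigenvalues and multiplicities (the geometric multiplicity of λ is n − rank(A − λI), which equals the number of Jordan blocks for λ):
  λ = -5: algebraic multiplicity = 4, geometric multiplicity = 3
  λ = -2: algebraic multiplicity = 1, geometric multiplicity = 1

Determining the block sizes for each eigenvalue:
  λ = -5: 3 blocks summing to 4 forces exactly one block of size 2 and the rest size 1 → block sizes [2, 1, 1]
  λ = -2: one block (gm = 1), so the single block has size am = 1 → block sizes [1]

Assembling the blocks gives a Jordan form
J =
  [-5,  1,  0,  0,  0]
  [ 0, -5,  0,  0,  0]
  [ 0,  0, -5,  0,  0]
  [ 0,  0,  0, -5,  0]
  [ 0,  0,  0,  0, -2]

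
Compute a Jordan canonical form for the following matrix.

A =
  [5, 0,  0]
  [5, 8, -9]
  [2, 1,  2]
J_3(5)

The characteristic polynomial is
  det(x·I − A) = x^3 - 15*x^2 + 75*x - 125 = (x - 5)^3

Eigenvalues and multiplicities (the geometric multiplicity of λ is n − rank(A − λI), which equals the number of Jordan blocks for λ):
  λ = 5: algebraic multiplicity = 3, geometric multiplicity = 1

Determining the block sizes for each eigenvalue:
  λ = 5: one block (gm = 1), so the single block has size am = 3 → block sizes [3]

Assembling the blocks gives a Jordan form
J =
  [5, 1, 0]
  [0, 5, 1]
  [0, 0, 5]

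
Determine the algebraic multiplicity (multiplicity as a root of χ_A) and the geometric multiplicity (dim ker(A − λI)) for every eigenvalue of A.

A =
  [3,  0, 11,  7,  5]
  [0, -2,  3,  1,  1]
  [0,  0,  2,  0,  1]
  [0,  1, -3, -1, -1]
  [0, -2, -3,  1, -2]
λ = -1: alg = 3, geom = 1; λ = 0: alg = 1, geom = 1; λ = 3: alg = 1, geom = 1

Step 1 — factor the characteristic polynomial to read off the algebraic multiplicities:
  χ_A(x) = x*(x - 3)*(x + 1)^3

Step 2 — compute geometric multiplicities via the rank-nullity identity g(λ) = n − rank(A − λI):
  rank(A − (-1)·I) = 4, so dim ker(A − (-1)·I) = n − 4 = 1
  rank(A − (0)·I) = 4, so dim ker(A − (0)·I) = n − 4 = 1
  rank(A − (3)·I) = 4, so dim ker(A − (3)·I) = n − 4 = 1

Summary:
  λ = -1: algebraic multiplicity = 3, geometric multiplicity = 1
  λ = 0: algebraic multiplicity = 1, geometric multiplicity = 1
  λ = 3: algebraic multiplicity = 1, geometric multiplicity = 1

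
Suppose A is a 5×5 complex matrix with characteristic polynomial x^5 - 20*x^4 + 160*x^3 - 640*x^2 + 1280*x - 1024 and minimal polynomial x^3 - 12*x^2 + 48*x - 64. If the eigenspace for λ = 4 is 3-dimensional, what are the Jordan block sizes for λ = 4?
Block sizes for λ = 4: [3, 1, 1]

Step 1 — from the characteristic polynomial, algebraic multiplicity of λ = 4 is 5. From dim ker(A − (4)·I) = 3, there are exactly 3 Jordan blocks for λ = 4.
Step 2 — from the minimal polynomial, the factor (x − 4)^3 tells us the largest block for λ = 4 has size 3.
Step 3 — with total size 5, 3 blocks, and largest block 3, the block sizes (in nonincreasing order) are [3, 1, 1].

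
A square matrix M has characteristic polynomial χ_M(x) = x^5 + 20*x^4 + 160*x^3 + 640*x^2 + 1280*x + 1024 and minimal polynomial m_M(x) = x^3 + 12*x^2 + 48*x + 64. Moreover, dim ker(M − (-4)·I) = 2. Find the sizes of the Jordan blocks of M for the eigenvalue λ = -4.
Block sizes for λ = -4: [3, 2]

Step 1 — from the characteristic polynomial, algebraic multiplicity of λ = -4 is 5. From dim ker(M − (-4)·I) = 2, there are exactly 2 Jordan blocks for λ = -4.
Step 2 — from the minimal polynomial, the factor (x + 4)^3 tells us the largest block for λ = -4 has size 3.
Step 3 — with total size 5, 2 blocks, and largest block 3, the block sizes (in nonincreasing order) are [3, 2].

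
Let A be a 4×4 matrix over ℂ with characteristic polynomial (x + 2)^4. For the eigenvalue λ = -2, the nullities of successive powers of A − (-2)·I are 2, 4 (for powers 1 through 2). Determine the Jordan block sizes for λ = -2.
Block sizes for λ = -2: [2, 2]

From the dimensions of kernels of powers, the number of Jordan blocks of size at least j is d_j − d_{j−1} where d_j = dim ker(N^j) (with d_0 = 0). Computing the differences gives [2, 2].
The number of blocks of size exactly k is (#blocks of size ≥ k) − (#blocks of size ≥ k + 1), so the partition is: 2 block(s) of size 2.
In nonincreasing order the block sizes are [2, 2].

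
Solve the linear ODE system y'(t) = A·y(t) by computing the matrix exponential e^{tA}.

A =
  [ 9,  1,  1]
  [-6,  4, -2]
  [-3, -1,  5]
e^{tA} =
  [3*t*exp(6*t) + exp(6*t), t*exp(6*t), t*exp(6*t)]
  [-6*t*exp(6*t), -2*t*exp(6*t) + exp(6*t), -2*t*exp(6*t)]
  [-3*t*exp(6*t), -t*exp(6*t), -t*exp(6*t) + exp(6*t)]

Strategy: write A = P · J · P⁻¹ where J is a Jordan canonical form, so e^{tA} = P · e^{tJ} · P⁻¹, and e^{tJ} can be computed block-by-block.

A has Jordan form
J =
  [6, 1, 0]
  [0, 6, 0]
  [0, 0, 6]
(up to reordering of blocks).

Per-block formulas:
  For a 2×2 Jordan block J_2(6): exp(t · J_2(6)) = e^(6t)·(I + t·N), where N is the 2×2 nilpotent shift.
  For a 1×1 block at λ = 6: exp(t · [6]) = [e^(6t)].

After assembling e^{tJ} and conjugating by P, we get:

e^{tA} =
  [3*t*exp(6*t) + exp(6*t), t*exp(6*t), t*exp(6*t)]
  [-6*t*exp(6*t), -2*t*exp(6*t) + exp(6*t), -2*t*exp(6*t)]
  [-3*t*exp(6*t), -t*exp(6*t), -t*exp(6*t) + exp(6*t)]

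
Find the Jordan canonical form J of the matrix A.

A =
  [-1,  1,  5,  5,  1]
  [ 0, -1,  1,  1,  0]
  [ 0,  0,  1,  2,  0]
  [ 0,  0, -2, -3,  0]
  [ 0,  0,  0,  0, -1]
J_3(-1) ⊕ J_1(-1) ⊕ J_1(-1)

The characteristic polynomial is
  det(x·I − A) = x^5 + 5*x^4 + 10*x^3 + 10*x^2 + 5*x + 1 = (x + 1)^5

Eigenvalues and multiplicities (the geometric multiplicity of λ is n − rank(A − λI), which equals the number of Jordan blocks for λ):
  λ = -1: algebraic multiplicity = 5, geometric multiplicity = 3

Determining the block sizes for each eigenvalue:
  λ = -1: with am = 5 and gm = 3, the partition is not yet determined (e.g. several partitions of 5 into 3 parts exist). Let N = A − (-1)·I. Computing rank(N^1) = 2, rank(N^2) = 1, rank(N^3) = 0; the number of blocks of size ≥ j is rank(N^{j−1}) − rank(N^j), giving [3, 1, 1]. So we have 1 block(s) of size 3, 2 block(s) of size 1 → block sizes [3, 1, 1]

Assembling the blocks gives a Jordan form
J =
  [-1,  1,  0,  0,  0]
  [ 0, -1,  1,  0,  0]
  [ 0,  0, -1,  0,  0]
  [ 0,  0,  0, -1,  0]
  [ 0,  0,  0,  0, -1]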